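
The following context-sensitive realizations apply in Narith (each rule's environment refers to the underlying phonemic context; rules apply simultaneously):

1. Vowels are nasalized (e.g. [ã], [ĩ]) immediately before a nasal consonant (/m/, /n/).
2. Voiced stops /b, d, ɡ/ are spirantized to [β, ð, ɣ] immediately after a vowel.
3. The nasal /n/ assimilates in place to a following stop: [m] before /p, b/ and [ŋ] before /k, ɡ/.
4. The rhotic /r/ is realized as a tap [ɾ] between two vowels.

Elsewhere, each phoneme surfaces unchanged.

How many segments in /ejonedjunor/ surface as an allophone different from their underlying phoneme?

3

Segments that undergo a rule: /o/ → [õ] (rule 1); /d/ → [ð] (rule 2); /u/ → [ũ] (rule 1).
All other segments surface unchanged.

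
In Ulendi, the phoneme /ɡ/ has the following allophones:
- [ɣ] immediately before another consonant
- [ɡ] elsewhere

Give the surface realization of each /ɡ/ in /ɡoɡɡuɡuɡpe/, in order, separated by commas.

Occurrence 1 (position 1): no conditioning environment matches → elsewhere allophone [ɡ].
Occurrence 2 (position 3): immediately before another consonant → [ɣ].
Occurrence 3 (position 4): no conditioning environment matches → elsewhere allophone [ɡ].
Occurrence 4 (position 6): no conditioning environment matches → elsewhere allophone [ɡ].
Occurrence 5 (position 8): immediately before another consonant → [ɣ].

[ɡ], [ɣ], [ɡ], [ɡ], [ɣ]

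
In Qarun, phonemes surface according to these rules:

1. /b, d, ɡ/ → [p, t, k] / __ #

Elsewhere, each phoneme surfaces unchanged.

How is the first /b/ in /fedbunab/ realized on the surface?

[b]

/b/ (between /d/ and /u/) fails the environment for rule 1, so it stays [b].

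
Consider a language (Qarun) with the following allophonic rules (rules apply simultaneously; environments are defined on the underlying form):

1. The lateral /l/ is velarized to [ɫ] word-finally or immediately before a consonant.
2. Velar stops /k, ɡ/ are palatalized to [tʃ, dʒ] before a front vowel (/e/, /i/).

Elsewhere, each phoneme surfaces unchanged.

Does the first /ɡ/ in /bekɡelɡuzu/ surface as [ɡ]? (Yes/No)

Rule 2 applies to /ɡ/ (between /k/ and /e/: before a front vowel) → [dʒ].
The actual realization is [dʒ], not [ɡ].

No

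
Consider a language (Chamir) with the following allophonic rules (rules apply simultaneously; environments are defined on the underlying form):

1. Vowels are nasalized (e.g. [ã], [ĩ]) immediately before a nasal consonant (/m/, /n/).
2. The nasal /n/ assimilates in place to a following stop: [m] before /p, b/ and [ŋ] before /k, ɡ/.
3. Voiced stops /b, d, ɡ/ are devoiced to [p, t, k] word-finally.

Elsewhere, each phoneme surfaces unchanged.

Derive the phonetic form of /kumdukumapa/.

/u/ (between /k/ and /m/): before a nasal consonant, so rule 1 applies → [ũ].
/d/ (between /m/ and /u/): rule 3 targets it, but not word-finally → unchanged [d].
/u/ (between /d/ and /k/): rule 1 targets it, but not before a nasal consonant → unchanged [u].
Rule 1 applies to /u/ (between /k/ and /m/: before a nasal consonant) → [ũ].
/a/ (between /m/ and /p/) is in the target of rule 1 but the environment (before a nasal consonant) is not met → [a].
/a/ (word-final): rule 1 targets it, but not before a nasal consonant → unchanged [a].

[kũmdukũmapa]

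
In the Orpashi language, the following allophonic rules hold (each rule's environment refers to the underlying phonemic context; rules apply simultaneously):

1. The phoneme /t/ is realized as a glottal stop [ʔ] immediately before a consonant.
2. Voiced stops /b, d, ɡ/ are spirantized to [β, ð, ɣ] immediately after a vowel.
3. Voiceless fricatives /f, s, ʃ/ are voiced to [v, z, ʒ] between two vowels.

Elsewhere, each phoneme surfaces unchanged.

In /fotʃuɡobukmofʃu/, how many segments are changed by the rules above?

Segments that undergo a rule: /t/ → [ʔ] (rule 1); /ɡ/ → [ɣ] (rule 2); /b/ → [β] (rule 2).
All other segments surface unchanged.

3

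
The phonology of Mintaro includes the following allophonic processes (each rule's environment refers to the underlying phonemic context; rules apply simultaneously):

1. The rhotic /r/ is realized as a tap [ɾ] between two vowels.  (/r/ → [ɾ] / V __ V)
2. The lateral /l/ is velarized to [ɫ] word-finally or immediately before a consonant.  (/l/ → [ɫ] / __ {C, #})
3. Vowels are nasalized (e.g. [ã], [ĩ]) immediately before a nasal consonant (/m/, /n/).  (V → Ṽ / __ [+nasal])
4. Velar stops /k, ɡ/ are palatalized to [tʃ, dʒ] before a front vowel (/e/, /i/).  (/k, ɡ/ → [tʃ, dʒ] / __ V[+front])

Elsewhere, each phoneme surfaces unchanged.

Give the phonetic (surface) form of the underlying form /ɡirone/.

[dʒiɾõne]

/ɡ/ meets the environment for rule 4 (before a front vowel) → [dʒ].
/i/ — between /ɡ/ and /r/; rule 3 does not apply here → [i].
/r/ meets the environment for rule 1 (between two vowels) → [ɾ].
/o/ (between /r/ and /n/) occurs before a nasal consonant → [õ] by rule 3.
/n/ — not in any rule's target class → [n].
/e/ (word-final) is in the target of rule 3 but the environment (before a nasal consonant) is not met → [e].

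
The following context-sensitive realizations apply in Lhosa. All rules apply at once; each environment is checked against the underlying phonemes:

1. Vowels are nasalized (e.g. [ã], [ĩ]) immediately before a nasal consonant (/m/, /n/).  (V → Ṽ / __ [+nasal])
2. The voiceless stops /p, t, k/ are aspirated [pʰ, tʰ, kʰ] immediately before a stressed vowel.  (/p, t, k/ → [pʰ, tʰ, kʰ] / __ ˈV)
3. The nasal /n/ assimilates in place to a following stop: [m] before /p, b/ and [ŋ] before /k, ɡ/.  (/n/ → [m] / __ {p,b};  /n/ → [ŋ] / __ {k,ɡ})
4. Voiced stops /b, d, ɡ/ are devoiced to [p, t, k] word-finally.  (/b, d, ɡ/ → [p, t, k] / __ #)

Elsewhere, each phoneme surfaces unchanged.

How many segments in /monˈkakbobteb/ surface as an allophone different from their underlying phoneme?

Segments that undergo a rule: /o/ → [õ] (rule 1); /n/ → [ŋ] (rule 3); /k/ → [kʰ] (rule 2); /b/ → [p] (rule 4).
All other segments surface unchanged.

4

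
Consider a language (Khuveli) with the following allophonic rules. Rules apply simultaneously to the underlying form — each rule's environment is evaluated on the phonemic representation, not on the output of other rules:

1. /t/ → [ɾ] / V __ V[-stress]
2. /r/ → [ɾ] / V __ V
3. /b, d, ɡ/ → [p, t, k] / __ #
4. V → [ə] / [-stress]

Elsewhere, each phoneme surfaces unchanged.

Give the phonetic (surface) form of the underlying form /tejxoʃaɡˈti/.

/t/ (word-initial) is in the target of rule 1 but the environment (between a vowel and a following unstressed vowel) is not met → [t].
/e/ — between /t/ and /j/, in an unstressed syllable — surfaces as [ə] (rule 4).
/j/ — not in any rule's target class → [j].
/x/ — not in any rule's target class → [x].
Rule 4 applies to /o/ (between /x/ and /ʃ/: in an unstressed syllable) → [ə].
/ʃ/ — not in any rule's target class → [ʃ].
/a/ (between /ʃ/ and /ɡ/): in an unstressed syllable, so rule 4 applies → [ə].
/ɡ/ (between /a/ and /t/) is in the target of rule 3 but the environment (word-finally) is not met → [ɡ].
/t/ (between /ɡ/ and /i/): rule 1 targets it, but not between a vowel and a following unstressed vowel → unchanged [t].
/i/ — word-final; rule 4 does not apply here → [i].

[təjxəʃəɡˈti]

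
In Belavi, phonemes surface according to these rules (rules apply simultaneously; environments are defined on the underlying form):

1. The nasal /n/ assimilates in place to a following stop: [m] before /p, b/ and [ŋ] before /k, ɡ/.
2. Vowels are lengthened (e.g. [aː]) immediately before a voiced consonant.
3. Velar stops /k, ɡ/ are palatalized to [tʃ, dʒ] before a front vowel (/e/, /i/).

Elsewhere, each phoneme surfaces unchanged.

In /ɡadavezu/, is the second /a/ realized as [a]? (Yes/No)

/a/ (between /d/ and /v/) occurs before a voiced consonant → [aː] by rule 2.
The actual realization is [aː], not [a].

No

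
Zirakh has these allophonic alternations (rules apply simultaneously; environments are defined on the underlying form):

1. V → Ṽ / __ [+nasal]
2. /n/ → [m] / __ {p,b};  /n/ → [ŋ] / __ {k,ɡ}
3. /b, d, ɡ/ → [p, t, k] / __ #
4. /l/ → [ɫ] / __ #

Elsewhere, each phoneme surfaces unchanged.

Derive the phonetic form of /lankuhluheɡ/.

/l/ (word-initial) is in the target of rule 4 but the environment (word-finally) is not met → [l].
/a/ (between /l/ and /n/) occurs before a nasal consonant → [ã] by rule 1.
Rule 2 applies to /n/ (between /a/ and /k/: before a labial or velar stop) → [ŋ].
/k/ stays [k].
/u/ (between /k/ and /h/) is in the target of rule 1 but the environment (before a nasal consonant) is not met → [u].
/h/ (between /u/ and /l/) is unaffected → [h].
/l/ (between /h/ and /u/) is in the target of rule 4 but the environment (word-finally) is not met → [l].
/u/ (between /l/ and /h/) fails the environment for rule 1, so it stays [u].
/h/ — not in any rule's target class → [h].
/e/ — between /h/ and /ɡ/; rule 1 does not apply here → [e].
/ɡ/ — word-final, word-finally — surfaces as [k] (rule 3).

[lãŋkuhluhek]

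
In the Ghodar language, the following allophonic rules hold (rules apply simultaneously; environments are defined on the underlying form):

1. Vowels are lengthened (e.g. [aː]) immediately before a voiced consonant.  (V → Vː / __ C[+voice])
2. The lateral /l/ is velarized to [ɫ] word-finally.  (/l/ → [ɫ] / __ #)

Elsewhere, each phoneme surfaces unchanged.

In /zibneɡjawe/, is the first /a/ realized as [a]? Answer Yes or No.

/a/ (between /j/ and /w/) occurs before a voiced consonant → [aː] by rule 1.
The actual realization is [aː], not [a].

No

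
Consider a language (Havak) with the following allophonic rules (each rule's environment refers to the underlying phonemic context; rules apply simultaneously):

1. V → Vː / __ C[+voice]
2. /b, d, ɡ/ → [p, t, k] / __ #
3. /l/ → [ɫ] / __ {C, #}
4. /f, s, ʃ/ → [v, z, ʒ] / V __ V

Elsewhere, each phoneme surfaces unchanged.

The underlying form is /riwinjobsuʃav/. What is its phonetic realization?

[riːwiːnjoːbsuʒaːv]

/i/ (between /r/ and /w/): before a voiced consonant, so rule 1 applies → [iː].
/i/ — between /w/ and /n/, before a voiced consonant — surfaces as [iː] (rule 1).
/o/ meets the environment for rule 1 (before a voiced consonant) → [oː].
/b/ — between /o/ and /s/; rule 2 does not apply here → [b].
/s/ (between /b/ and /u/): rule 4 targets it, but not between two vowels → unchanged [s].
/u/ (between /s/ and /ʃ/) is in the target of rule 1 but the environment (before a voiced consonant) is not met → [u].
/ʃ/ (between /u/ and /a/): between two vowels, so rule 4 applies → [ʒ].
/a/ (between /ʃ/ and /v/) occurs before a voiced consonant → [aː] by rule 1.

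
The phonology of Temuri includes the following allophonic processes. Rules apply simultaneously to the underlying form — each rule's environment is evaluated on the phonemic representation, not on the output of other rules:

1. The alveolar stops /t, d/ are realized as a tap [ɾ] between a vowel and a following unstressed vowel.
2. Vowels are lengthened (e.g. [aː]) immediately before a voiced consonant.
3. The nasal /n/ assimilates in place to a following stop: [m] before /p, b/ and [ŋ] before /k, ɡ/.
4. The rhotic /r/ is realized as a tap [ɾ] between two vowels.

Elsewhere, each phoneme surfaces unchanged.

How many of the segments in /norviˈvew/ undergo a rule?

Segments that undergo a rule: /o/ → [oː] (rule 2); /i/ → [iː] (rule 2); /e/ → [eː] (rule 2).
All other segments surface unchanged.

3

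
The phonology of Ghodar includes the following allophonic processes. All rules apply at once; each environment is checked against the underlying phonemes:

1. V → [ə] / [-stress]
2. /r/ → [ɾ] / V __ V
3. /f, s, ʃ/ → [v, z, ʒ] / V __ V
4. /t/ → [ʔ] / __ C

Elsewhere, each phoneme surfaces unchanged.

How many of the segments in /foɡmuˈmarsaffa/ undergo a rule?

Segments that undergo a rule: /o/ → [ə] (rule 1); /u/ → [ə] (rule 1); /a/ → [ə] (rule 1); /a/ → [ə] (rule 1).
All other segments surface unchanged.

4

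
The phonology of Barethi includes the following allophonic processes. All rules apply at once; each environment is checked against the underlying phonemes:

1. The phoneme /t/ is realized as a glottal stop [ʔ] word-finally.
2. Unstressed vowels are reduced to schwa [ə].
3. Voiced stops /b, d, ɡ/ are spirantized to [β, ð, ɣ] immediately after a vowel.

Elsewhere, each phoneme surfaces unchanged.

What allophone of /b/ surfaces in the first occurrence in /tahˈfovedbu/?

[b]

/b/ (between /d/ and /u/) is in the target of rule 3 but the environment (immediately after a vowel) is not met → [b].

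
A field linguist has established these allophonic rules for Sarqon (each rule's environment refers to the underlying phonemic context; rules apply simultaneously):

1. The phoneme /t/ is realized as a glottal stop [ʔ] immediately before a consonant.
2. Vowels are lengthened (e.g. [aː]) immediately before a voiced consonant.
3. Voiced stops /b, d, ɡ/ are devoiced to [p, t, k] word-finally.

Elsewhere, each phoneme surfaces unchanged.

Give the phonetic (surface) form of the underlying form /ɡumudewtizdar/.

/ɡ/ (word-initial) is in the target of rule 3 but the environment (word-finally) is not met → [ɡ].
/u/ (between /ɡ/ and /m/): before a voiced consonant, so rule 2 applies → [uː].
/m/ (between /u/ and /u/) is unaffected → [m].
Rule 2 applies to /u/ (between /m/ and /d/: before a voiced consonant) → [uː].
/d/ — between /u/ and /e/; rule 3 does not apply here → [d].
/e/ — between /d/ and /w/, before a voiced consonant — surfaces as [eː] (rule 2).
/w/ — not in any rule's target class → [w].
/t/ (between /w/ and /i/) is in the target of rule 1 but the environment (immediately before a consonant) is not met → [t].
/i/ meets the environment for rule 2 (before a voiced consonant) → [iː].
/z/ — not in any rule's target class → [z].
/d/ — between /z/ and /a/; rule 3 does not apply here → [d].
/a/ — between /d/ and /r/, before a voiced consonant — surfaces as [aː] (rule 2).
/r/ (word-final): no rule targets it → [r].

[ɡuːmuːdeːwtiːzdaːr]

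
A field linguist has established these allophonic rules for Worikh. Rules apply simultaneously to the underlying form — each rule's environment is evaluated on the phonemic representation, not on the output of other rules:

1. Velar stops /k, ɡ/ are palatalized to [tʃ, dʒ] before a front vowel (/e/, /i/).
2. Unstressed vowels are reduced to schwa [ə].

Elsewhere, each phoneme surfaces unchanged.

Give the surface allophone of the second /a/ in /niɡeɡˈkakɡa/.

[ə]

Rule 2 applies to /a/ (word-final: in an unstressed syllable) → [ə].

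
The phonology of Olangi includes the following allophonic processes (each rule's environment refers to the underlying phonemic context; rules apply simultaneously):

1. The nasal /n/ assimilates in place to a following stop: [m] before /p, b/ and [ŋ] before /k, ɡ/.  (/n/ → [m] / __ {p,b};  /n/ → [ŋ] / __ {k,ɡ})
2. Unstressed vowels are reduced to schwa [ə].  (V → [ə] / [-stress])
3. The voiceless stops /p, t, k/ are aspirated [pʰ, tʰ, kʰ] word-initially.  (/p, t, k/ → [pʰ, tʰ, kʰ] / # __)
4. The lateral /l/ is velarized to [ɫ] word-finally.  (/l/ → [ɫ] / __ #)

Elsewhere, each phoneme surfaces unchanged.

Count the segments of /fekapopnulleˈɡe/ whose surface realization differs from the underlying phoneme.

Segments that undergo a rule: /e/ → [ə] (rule 2); /a/ → [ə] (rule 2); /o/ → [ə] (rule 2); /u/ → [ə] (rule 2); /e/ → [ə] (rule 2).
All other segments surface unchanged.

5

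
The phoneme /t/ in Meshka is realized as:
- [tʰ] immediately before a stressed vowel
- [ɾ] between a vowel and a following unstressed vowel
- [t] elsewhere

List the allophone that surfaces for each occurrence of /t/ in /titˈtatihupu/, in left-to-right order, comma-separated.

Occurrence 1 (position 1): no conditioning environment matches → elsewhere allophone [t].
Occurrence 2 (position 3): no conditioning environment matches → elsewhere allophone [t].
Occurrence 3 (position 4): immediately before a stressed vowel → [tʰ].
Occurrence 4 (position 6): between a vowel and an unstressed vowel → [ɾ].

[t], [t], [tʰ], [ɾ]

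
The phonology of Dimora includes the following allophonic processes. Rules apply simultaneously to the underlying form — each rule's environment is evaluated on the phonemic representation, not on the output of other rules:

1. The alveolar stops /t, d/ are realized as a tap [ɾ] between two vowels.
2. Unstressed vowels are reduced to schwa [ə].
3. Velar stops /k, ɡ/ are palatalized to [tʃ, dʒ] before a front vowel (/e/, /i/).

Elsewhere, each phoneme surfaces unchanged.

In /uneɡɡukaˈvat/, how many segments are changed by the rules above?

Segments that undergo a rule: /u/ → [ə] (rule 2); /e/ → [ə] (rule 2); /u/ → [ə] (rule 2); /a/ → [ə] (rule 2).
All other segments surface unchanged.

4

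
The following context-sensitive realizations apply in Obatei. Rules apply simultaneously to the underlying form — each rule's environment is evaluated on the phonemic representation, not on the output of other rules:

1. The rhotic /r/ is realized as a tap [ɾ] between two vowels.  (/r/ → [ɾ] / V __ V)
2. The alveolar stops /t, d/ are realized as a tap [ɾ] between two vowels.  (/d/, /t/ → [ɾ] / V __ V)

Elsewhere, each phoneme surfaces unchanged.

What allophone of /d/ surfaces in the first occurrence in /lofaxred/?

/d/ (word-final) is in the target of rule 2 but the environment (between two vowels) is not met → [d].

[d]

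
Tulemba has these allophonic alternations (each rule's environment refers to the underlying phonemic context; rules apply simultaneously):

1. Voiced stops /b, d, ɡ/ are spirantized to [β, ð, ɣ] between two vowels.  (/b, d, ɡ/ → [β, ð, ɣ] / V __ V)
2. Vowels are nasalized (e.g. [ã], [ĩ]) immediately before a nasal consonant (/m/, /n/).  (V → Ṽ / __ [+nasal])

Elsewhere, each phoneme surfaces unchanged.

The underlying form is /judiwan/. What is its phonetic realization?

/j/ (word-initial): no rule targets it → [j].
/u/ — between /j/ and /d/; rule 2 does not apply here → [u].
Rule 1 applies to /d/ (between /u/ and /i/: between two vowels) → [ð].
/i/ (between /d/ and /w/): rule 2 targets it, but not before a nasal consonant → unchanged [i].
/w/ (between /i/ and /a/): no rule targets it → [w].
/a/ (between /w/ and /n/): before a nasal consonant, so rule 2 applies → [ã].
/n/ — not in any rule's target class → [n].

[juðiwãn]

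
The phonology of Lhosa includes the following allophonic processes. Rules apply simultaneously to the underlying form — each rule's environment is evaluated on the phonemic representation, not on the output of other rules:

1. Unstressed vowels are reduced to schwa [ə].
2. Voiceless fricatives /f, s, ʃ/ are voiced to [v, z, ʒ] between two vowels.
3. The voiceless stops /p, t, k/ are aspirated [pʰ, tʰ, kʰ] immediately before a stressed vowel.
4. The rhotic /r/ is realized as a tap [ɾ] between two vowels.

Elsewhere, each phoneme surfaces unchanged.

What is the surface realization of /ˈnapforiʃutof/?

/n/ stays [n].
/a/ (between /n/ and /p/): rule 1 targets it, but not in an unstressed syllable → unchanged [a].
/p/ (between /a/ and /f/) is in the target of rule 3 but the environment (immediately before a stressed vowel) is not met → [p].
/f/ (between /p/ and /o/): rule 2 targets it, but not between two vowels → unchanged [f].
Rule 1 applies to /o/ (between /f/ and /r/: in an unstressed syllable) → [ə].
Rule 4 applies to /r/ (between /o/ and /i/: between two vowels) → [ɾ].
Rule 1 applies to /i/ (between /r/ and /ʃ/: in an unstressed syllable) → [ə].
/ʃ/ (between /i/ and /u/) occurs between two vowels → [ʒ] by rule 2.
/u/ (between /ʃ/ and /t/): in an unstressed syllable, so rule 1 applies → [ə].
/t/ (between /u/ and /o/) fails the environment for rule 3, so it stays [t].
Rule 1 applies to /o/ (between /t/ and /f/: in an unstressed syllable) → [ə].
/f/ (word-final) is in the target of rule 2 but the environment (between two vowels) is not met → [f].

[ˈnapfəɾəʒətəf]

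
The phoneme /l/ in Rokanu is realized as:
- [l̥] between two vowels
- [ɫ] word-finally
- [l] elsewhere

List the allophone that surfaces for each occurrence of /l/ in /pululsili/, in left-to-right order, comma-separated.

[l̥], [l], [l̥]

Occurrence 1 (position 3): between two vowels → [l̥].
Occurrence 2 (position 5): no conditioning environment matches → elsewhere allophone [l].
Occurrence 3 (position 8): between two vowels → [l̥].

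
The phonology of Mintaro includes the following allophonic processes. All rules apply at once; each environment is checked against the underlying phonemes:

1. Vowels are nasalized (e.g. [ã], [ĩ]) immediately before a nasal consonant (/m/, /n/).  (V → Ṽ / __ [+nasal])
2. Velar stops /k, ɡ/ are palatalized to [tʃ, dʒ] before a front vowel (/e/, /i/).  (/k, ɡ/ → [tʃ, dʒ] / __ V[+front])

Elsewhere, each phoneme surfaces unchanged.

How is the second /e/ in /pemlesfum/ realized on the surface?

/e/ (between /l/ and /s/): rule 1 targets it, but not before a nasal consonant → unchanged [e].

[e]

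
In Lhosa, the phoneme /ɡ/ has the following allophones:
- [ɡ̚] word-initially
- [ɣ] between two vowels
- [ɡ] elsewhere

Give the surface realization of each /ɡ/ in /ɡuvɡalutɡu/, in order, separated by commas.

Occurrence 1 (position 1): word-initially → [ɡ̚].
Occurrence 2 (position 4): no conditioning environment matches → elsewhere allophone [ɡ].
Occurrence 3 (position 9): no conditioning environment matches → elsewhere allophone [ɡ].

[ɡ̚], [ɡ], [ɡ]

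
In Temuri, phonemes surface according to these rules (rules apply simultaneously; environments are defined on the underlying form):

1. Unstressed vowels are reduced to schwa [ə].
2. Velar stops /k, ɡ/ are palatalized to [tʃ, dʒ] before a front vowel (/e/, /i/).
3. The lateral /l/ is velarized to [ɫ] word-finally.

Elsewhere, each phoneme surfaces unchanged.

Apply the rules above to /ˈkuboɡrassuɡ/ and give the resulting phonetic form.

[ˈkubəɡrəssəɡ]

/k/ (word-initial) is in the target of rule 2 but the environment (before a front vowel) is not met → [k].
/u/ (between /k/ and /b/) fails the environment for rule 1, so it stays [u].
/b/ (between /u/ and /o/): no rule targets it → [b].
Rule 1 applies to /o/ (between /b/ and /ɡ/: in an unstressed syllable) → [ə].
/ɡ/ (between /o/ and /r/): rule 2 targets it, but not before a front vowel → unchanged [ɡ].
/r/ stays [r].
Rule 1 applies to /a/ (between /r/ and /s/: in an unstressed syllable) → [ə].
/s/ (between /a/ and /s/) is unaffected → [s].
/s/ — not in any rule's target class → [s].
/u/ (between /s/ and /ɡ/) occurs in an unstressed syllable → [ə] by rule 1.
/ɡ/ — word-final; rule 2 does not apply here → [ɡ].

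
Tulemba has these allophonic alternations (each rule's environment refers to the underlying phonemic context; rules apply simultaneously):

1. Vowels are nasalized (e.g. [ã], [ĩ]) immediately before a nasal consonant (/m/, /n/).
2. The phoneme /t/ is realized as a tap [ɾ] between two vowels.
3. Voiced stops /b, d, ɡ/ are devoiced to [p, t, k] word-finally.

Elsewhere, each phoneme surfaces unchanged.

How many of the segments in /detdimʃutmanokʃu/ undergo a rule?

2

Segments that undergo a rule: /i/ → [ĩ] (rule 1); /a/ → [ã] (rule 1).
All other segments surface unchanged.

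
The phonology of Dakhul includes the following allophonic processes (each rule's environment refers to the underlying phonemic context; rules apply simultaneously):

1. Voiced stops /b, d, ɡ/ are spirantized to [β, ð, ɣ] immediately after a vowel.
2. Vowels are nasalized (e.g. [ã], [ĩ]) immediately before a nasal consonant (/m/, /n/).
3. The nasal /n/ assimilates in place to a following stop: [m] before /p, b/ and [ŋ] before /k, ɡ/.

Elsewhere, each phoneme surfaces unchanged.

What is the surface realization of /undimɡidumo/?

/u/ (word-initial): before a nasal consonant, so rule 2 applies → [ũ].
/n/ — between /u/ and /d/; rule 3 does not apply here → [n].
/d/ (between /n/ and /i/) is in the target of rule 1 but the environment (immediately after a vowel) is not met → [d].
/i/ (between /d/ and /m/) occurs before a nasal consonant → [ĩ] by rule 2.
/ɡ/ (between /m/ and /i/) fails the environment for rule 1, so it stays [ɡ].
/i/ — between /ɡ/ and /d/; rule 2 does not apply here → [i].
/d/ meets the environment for rule 1 (immediately after a vowel) → [ð].
/u/ (between /d/ and /m/) occurs before a nasal consonant → [ũ] by rule 2.
/o/ — word-final; rule 2 does not apply here → [o].

[ũndĩmɡiðũmo]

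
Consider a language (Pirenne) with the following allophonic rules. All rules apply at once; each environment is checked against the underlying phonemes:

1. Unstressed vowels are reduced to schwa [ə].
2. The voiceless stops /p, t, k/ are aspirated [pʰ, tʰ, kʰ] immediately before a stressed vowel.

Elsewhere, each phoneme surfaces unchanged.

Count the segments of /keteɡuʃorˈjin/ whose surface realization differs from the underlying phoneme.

4

Segments that undergo a rule: /e/ → [ə] (rule 1); /e/ → [ə] (rule 1); /u/ → [ə] (rule 1); /o/ → [ə] (rule 1).
All other segments surface unchanged.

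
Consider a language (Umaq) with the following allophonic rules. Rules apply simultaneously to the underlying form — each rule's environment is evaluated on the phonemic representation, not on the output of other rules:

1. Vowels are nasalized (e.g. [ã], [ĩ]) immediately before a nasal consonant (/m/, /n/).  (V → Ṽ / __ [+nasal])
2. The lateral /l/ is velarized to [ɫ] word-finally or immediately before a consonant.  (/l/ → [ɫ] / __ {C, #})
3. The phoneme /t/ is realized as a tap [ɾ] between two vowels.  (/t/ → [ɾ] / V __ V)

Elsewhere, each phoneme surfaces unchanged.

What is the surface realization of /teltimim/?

/t/ (word-initial): rule 3 targets it, but not between two vowels → unchanged [t].
/e/ (between /t/ and /l/): rule 1 targets it, but not before a nasal consonant → unchanged [e].
/l/ (between /e/ and /t/): word-finally or immediately before a consonant, so rule 2 applies → [ɫ].
/t/ (between /l/ and /i/) is in the target of rule 3 but the environment (between two vowels) is not met → [t].
/i/ (between /t/ and /m/) occurs before a nasal consonant → [ĩ] by rule 1.
/m/ — not in any rule's target class → [m].
Rule 1 applies to /i/ (between /m/ and /m/: before a nasal consonant) → [ĩ].
/m/ (word-final) is unaffected → [m].

[teɫtĩmĩm]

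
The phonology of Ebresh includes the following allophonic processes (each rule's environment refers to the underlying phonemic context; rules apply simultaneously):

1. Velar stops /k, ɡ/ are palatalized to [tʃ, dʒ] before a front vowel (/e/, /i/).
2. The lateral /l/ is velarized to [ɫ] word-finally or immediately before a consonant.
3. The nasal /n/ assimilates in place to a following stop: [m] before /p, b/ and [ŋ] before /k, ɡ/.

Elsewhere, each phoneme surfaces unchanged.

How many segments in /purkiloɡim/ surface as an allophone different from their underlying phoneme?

2

Segments that undergo a rule: /k/ → [tʃ] (rule 1); /ɡ/ → [dʒ] (rule 1).
All other segments surface unchanged.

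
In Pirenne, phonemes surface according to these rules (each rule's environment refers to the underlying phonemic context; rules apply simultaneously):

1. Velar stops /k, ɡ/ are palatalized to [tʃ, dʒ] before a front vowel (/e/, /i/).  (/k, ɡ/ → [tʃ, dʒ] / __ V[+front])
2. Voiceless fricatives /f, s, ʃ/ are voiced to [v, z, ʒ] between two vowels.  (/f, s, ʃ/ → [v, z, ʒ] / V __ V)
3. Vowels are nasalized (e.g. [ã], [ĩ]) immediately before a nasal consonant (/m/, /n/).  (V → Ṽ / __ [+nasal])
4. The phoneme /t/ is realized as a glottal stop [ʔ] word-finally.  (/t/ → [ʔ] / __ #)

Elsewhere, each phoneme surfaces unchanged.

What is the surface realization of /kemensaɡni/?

[tʃẽmẽnsaɡni]

Rule 1 applies to /k/ (word-initial: before a front vowel) → [tʃ].
/e/ (between /k/ and /m/) occurs before a nasal consonant → [ẽ] by rule 3.
/m/ (between /e/ and /e/) is unaffected → [m].
/e/ meets the environment for rule 3 (before a nasal consonant) → [ẽ].
/n/ (between /e/ and /s/) is unaffected → [n].
/s/ (between /n/ and /a/): rule 2 targets it, but not between two vowels → unchanged [s].
/a/ (between /s/ and /ɡ/): rule 3 targets it, but not before a nasal consonant → unchanged [a].
/ɡ/ (between /a/ and /n/) is in the target of rule 1 but the environment (before a front vowel) is not met → [ɡ].
/n/ (between /ɡ/ and /i/): no rule targets it → [n].
/i/ — word-final; rule 3 does not apply here → [i].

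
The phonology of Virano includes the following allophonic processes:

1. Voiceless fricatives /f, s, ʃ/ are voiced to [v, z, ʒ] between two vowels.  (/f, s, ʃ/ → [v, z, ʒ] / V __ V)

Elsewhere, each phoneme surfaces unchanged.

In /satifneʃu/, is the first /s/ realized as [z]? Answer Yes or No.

/s/ (word-initial) is in the target of rule 1 but the environment (between two vowels) is not met → [s].
The actual realization is [s], not [z].

No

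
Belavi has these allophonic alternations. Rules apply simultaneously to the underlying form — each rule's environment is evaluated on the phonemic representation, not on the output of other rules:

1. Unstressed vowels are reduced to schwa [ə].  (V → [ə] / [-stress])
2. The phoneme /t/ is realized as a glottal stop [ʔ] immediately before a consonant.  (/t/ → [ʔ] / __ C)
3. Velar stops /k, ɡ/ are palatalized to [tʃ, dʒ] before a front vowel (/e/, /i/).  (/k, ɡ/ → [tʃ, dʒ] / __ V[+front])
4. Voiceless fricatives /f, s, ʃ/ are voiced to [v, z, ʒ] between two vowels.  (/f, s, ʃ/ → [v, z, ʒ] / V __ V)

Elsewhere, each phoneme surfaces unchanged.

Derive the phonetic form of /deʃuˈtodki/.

[dəʒəˈtodtʃə]

/e/ — between /d/ and /ʃ/, in an unstressed syllable — surfaces as [ə] (rule 1).
/ʃ/ meets the environment for rule 4 (between two vowels) → [ʒ].
/u/ meets the environment for rule 1 (in an unstressed syllable) → [ə].
/t/ (between /u/ and /o/) is in the target of rule 2 but the environment (immediately before a consonant) is not met → [t].
/o/ — between /t/ and /d/; rule 1 does not apply here → [o].
/k/ meets the environment for rule 3 (before a front vowel) → [tʃ].
/i/ (word-final): in an unstressed syllable, so rule 1 applies → [ə].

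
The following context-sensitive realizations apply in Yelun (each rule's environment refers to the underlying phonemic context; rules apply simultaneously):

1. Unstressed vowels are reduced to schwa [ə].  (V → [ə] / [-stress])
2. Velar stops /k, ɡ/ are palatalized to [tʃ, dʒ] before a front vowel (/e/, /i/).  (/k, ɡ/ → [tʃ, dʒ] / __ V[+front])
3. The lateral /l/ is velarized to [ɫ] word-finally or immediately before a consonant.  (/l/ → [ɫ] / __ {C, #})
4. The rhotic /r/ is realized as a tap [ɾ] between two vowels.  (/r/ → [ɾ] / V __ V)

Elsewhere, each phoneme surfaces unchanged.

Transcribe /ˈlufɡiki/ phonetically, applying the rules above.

[ˈlufdʒətʃə]

/l/ — word-initial; rule 3 does not apply here → [l].
/u/ (between /l/ and /f/) is in the target of rule 1 but the environment (in an unstressed syllable) is not met → [u].
/f/ (between /u/ and /ɡ/): no rule targets it → [f].
/ɡ/ (between /f/ and /i/): before a front vowel, so rule 2 applies → [dʒ].
Rule 1 applies to /i/ (between /ɡ/ and /k/: in an unstressed syllable) → [ə].
/k/ — between /i/ and /i/, before a front vowel — surfaces as [tʃ] (rule 2).
/i/ (word-final): in an unstressed syllable, so rule 1 applies → [ə].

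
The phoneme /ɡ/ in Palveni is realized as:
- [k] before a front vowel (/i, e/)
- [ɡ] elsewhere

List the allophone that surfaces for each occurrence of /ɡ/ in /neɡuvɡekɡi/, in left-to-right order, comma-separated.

Occurrence 1 (position 3): no conditioning environment matches → elsewhere allophone [ɡ].
Occurrence 2 (position 6): before a front vowel (/i, e/) → [k].
Occurrence 3 (position 9): before a front vowel (/i, e/) → [k].

[ɡ], [k], [k]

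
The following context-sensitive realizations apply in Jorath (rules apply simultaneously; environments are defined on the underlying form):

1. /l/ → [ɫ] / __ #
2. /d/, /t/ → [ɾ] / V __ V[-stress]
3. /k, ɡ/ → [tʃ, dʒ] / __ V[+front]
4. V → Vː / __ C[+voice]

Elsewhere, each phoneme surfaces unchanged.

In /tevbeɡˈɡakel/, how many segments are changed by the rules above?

Segments that undergo a rule: /e/ → [eː] (rule 4); /e/ → [eː] (rule 4); /k/ → [tʃ] (rule 3); /e/ → [eː] (rule 4); /l/ → [ɫ] (rule 1).
All other segments surface unchanged.

5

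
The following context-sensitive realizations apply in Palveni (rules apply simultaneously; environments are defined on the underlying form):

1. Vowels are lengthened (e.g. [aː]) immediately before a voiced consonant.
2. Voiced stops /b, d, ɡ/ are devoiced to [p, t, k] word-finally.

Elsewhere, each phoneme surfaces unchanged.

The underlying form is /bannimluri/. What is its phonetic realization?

/b/ (word-initial) fails the environment for rule 2, so it stays [b].
/a/ — between /b/ and /n/, before a voiced consonant — surfaces as [aː] (rule 1).
/n/ stays [n].
/n/ — not in any rule's target class → [n].
/i/ meets the environment for rule 1 (before a voiced consonant) → [iː].
/m/ — not in any rule's target class → [m].
/l/ (between /m/ and /u/): no rule targets it → [l].
/u/ (between /l/ and /r/): before a voiced consonant, so rule 1 applies → [uː].
/r/ (between /u/ and /i/) is unaffected → [r].
/i/ — word-final; rule 1 does not apply here → [i].

[baːnniːmluːri]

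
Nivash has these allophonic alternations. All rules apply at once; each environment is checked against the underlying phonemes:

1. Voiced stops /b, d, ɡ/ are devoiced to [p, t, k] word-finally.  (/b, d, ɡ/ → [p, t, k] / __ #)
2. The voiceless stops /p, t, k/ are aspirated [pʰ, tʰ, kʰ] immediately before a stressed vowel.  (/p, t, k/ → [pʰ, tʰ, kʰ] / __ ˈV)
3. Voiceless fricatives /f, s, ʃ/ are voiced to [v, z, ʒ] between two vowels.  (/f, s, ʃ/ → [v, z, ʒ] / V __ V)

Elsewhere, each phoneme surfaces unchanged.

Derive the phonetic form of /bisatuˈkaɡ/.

/b/ — word-initial; rule 1 does not apply here → [b].
/i/ (between /b/ and /s/) is unaffected → [i].
/s/ (between /i/ and /a/) occurs between two vowels → [z] by rule 3.
/a/ — not in any rule's target class → [a].
/t/ (between /a/ and /u/) is in the target of rule 2 but the environment (immediately before a stressed vowel) is not met → [t].
/u/ (between /t/ and /k/) is unaffected → [u].
/k/ — between /u/ and /a/, immediately before a stressed vowel — surfaces as [kʰ] (rule 2).
/a/ (between /k/ and /ɡ/): no rule targets it → [a].
/ɡ/ (word-final): word-finally, so rule 1 applies → [k].

[bizatuˈkʰak]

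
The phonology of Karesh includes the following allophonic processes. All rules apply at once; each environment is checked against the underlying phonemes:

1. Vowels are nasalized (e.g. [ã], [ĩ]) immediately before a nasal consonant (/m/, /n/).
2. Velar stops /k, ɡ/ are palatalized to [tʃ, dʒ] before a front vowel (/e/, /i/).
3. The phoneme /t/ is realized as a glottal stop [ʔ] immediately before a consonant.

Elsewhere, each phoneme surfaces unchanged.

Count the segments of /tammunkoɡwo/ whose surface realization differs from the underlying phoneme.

2

Segments that undergo a rule: /a/ → [ã] (rule 1); /u/ → [ũ] (rule 1).
All other segments surface unchanged.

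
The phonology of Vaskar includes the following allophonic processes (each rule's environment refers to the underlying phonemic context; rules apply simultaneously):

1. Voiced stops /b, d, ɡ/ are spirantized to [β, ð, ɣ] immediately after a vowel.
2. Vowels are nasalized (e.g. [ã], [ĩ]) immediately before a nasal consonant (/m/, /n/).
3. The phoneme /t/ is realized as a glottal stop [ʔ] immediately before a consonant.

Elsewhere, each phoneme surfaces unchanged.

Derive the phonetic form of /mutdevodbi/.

[muʔdevoðbi]

/m/ — not in any rule's target class → [m].
/u/ (between /m/ and /t/) fails the environment for rule 2, so it stays [u].
/t/ — between /u/ and /d/, immediately before a consonant — surfaces as [ʔ] (rule 3).
/d/ (between /t/ and /e/): rule 1 targets it, but not immediately after a vowel → unchanged [d].
/e/ — between /d/ and /v/; rule 2 does not apply here → [e].
/v/ (between /e/ and /o/): no rule targets it → [v].
/o/ (between /v/ and /d/): rule 2 targets it, but not before a nasal consonant → unchanged [o].
/d/ (between /o/ and /b/): immediately after a vowel, so rule 1 applies → [ð].
/b/ (between /d/ and /i/) fails the environment for rule 1, so it stays [b].
/i/ (word-final): rule 2 targets it, but not before a nasal consonant → unchanged [i].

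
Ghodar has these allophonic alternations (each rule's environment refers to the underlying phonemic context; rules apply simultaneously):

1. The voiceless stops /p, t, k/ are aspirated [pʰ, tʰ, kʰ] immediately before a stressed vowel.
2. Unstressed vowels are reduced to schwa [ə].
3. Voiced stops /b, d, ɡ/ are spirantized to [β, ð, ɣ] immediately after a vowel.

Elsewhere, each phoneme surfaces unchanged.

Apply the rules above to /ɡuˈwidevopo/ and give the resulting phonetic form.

[ɡəˈwiðəvəpə]

/ɡ/ (word-initial) fails the environment for rule 3, so it stays [ɡ].
Rule 2 applies to /u/ (between /ɡ/ and /w/: in an unstressed syllable) → [ə].
/w/ (between /u/ and /i/) is unaffected → [w].
/i/ (between /w/ and /d/) fails the environment for rule 2, so it stays [i].
/d/ — between /i/ and /e/, immediately after a vowel — surfaces as [ð] (rule 3).
/e/ (between /d/ and /v/): in an unstressed syllable, so rule 2 applies → [ə].
/v/ stays [v].
/o/ meets the environment for rule 2 (in an unstressed syllable) → [ə].
/p/ (between /o/ and /o/) fails the environment for rule 1, so it stays [p].
Rule 2 applies to /o/ (word-final: in an unstressed syllable) → [ə].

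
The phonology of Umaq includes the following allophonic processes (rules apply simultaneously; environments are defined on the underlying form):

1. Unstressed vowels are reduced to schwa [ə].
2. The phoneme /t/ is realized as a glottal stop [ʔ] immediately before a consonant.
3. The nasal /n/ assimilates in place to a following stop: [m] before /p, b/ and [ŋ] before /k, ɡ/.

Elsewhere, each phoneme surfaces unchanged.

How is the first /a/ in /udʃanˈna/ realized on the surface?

/a/ — between /ʃ/ and /n/, in an unstressed syllable — surfaces as [ə] (rule 1).

[ə]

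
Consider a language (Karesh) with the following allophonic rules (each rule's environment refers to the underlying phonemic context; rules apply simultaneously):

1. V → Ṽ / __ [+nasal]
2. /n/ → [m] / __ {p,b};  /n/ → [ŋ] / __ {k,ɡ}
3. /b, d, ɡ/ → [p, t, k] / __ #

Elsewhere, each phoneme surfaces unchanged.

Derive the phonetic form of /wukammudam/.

[wukãmmudãm]

/w/ stays [w].
/u/ — between /w/ and /k/; rule 1 does not apply here → [u].
/k/ stays [k].
/a/ — between /k/ and /m/, before a nasal consonant — surfaces as [ã] (rule 1).
/m/ (between /a/ and /m/) is unaffected → [m].
/m/ (between /m/ and /u/): no rule targets it → [m].
/u/ — between /m/ and /d/; rule 1 does not apply here → [u].
/d/ (between /u/ and /a/) fails the environment for rule 3, so it stays [d].
Rule 1 applies to /a/ (between /d/ and /m/: before a nasal consonant) → [ã].
/m/ stays [m].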